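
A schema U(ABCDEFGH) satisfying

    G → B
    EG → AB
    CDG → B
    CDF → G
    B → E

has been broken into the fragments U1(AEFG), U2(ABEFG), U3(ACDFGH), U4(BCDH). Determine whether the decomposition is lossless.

Chase test. Columns are ABCDEFGH; row i has aⱼ where attribute j ∈ Ui, else bᵢⱼ.
Initial tableau (one row per fragment):
  row 1: a1 b12 b13 b14 a5 a6 a7 b18
  row 2: a1 a2 b23 b24 a5 a6 a7 b28
  row 3: a1 b32 a3 a4 b35 a6 a7 a8
  row 4: b41 a2 a3 a4 b45 b46 b47 a8
Rows 1 and 2 agree on G; apply G→B and equate their B entries.
Rows 1 and 3 agree on G; apply G→B and equate their B entries.
Rows 1 and 3 agree on B; apply B→E and equate their E entries.
Rows 1 and 4 agree on B; apply B→E and equate their E entries.
Row 3 is now all distinguished symbols — the join is lossless.

Yes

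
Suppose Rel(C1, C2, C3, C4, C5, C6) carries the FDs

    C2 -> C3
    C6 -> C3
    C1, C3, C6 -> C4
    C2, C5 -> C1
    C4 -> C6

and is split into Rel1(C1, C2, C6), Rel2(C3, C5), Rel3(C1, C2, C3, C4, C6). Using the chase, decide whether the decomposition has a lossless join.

No

Chase test. Columns are C1, C2, C3, C4, C5, C6; row i has aⱼ where attribute j ∈ Reli, else bᵢⱼ.
Initial tableau (one row per fragment):
  row 1: a1 a2 b13 b14 b15 a6
  row 2: b21 b22 a3 b24 a5 b26
  row 3: a1 a2 a3 a4 b35 a6
Rows 1 and 3 agree on C2; apply C2→C3 and equate their C3 entries.
Rows 1 and 3 agree on C1, C3, C6; apply C1, C3, C6→C4 and equate their C4 entries.
No row becomes fully distinguished — the join is lossy.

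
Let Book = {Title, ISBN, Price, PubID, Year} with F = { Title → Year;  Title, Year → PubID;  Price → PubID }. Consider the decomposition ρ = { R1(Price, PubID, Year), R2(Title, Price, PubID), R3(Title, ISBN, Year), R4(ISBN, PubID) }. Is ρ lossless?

Chase test. Columns are Title, ISBN, Price, PubID, Year; row i has aⱼ where attribute j ∈ Ri, else bᵢⱼ.
Initial tableau (one row per fragment):
  row 1: b11 b12 a3 a4 a5
  row 2: a1 b22 a3 a4 b25
  row 3: a1 a2 b33 b34 a5
  row 4: b41 a2 b43 a4 b45
Rows 2 and 3 agree on Title; apply Title→Year and equate their Year entries.
Rows 2 and 3 agree on Title, Year; apply Title, Year→PubID and equate their PubID entries.
No row becomes fully distinguished — the join is lossy.

No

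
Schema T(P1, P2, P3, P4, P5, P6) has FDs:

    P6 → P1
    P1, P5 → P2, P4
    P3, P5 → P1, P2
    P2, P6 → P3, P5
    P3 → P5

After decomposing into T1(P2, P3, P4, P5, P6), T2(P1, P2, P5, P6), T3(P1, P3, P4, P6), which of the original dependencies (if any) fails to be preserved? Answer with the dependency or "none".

P1, P5 → P2, P4

Check P1, P5 → P2, P4: no single fragment contains all of {P1, P2, P4, P5}, and the restricted closure of {P1, P5} across the fragments never reaches {P2, P4}.
P6 → P1 is preserved.
P3, P5 → P1, P2 is preserved.
P2, P6 → P3, P5 is preserved.
P3 → P5 is preserved.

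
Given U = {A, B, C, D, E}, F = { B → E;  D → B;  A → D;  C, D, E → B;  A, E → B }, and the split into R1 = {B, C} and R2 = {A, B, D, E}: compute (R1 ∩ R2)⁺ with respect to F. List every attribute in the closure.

R1 ∩ R2 = {B}.
B → E applies, adding E
Closure: {B, E}.

B, E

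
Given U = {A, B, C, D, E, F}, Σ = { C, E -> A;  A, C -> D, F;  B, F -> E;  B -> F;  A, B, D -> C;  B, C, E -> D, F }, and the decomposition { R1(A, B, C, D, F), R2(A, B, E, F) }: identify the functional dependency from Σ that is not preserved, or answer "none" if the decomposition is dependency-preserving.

C, E -> A

Check C, E → A: no single fragment contains all of {A, C, E}, and the restricted closure of {C, E} across the fragments never reaches {A}.
A, C → D, F is preserved.
B, F → E is preserved.
B → F is preserved.
A, B, D → C is preserved.
B, C, E → D, F is preserved.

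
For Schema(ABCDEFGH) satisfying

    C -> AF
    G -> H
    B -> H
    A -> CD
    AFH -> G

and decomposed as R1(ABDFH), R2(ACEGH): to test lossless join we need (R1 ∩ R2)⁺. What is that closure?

ACDFGH

R1 ∩ R2 = {AH}.
A → CD applies, adding CD
C → AF applies, adding F
AFH → G applies, adding G
Closure: {ACDFGH}.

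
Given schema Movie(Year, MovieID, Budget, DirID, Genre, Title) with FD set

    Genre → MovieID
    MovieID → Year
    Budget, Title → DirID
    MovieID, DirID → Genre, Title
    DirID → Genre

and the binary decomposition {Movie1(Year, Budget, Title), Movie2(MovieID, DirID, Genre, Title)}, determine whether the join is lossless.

No

Common attributes: Movie1 ∩ Movie2 = {Title}.
No dependency enlarges {Title}, so (Title)⁺ = {Title}.
The closure contains neither all of Movie1 = {Year, Budget, Title} nor all of Movie2 = {MovieID, DirID, Genre, Title}, so the common attributes are not a superkey of either fragment. The join is lossy.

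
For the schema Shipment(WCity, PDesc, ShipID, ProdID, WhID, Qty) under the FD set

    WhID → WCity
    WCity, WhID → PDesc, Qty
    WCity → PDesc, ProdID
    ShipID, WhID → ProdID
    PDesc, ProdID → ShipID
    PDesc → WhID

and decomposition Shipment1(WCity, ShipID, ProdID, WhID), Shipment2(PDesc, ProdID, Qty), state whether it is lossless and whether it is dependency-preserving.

Lossless test: (ProdID)⁺ = {ProdID}, which is a superkey of neither fragment — lossy.
Dependency preservation: the restricted closure of {WCity, WhID} across the fragments never reaches {PDesc, Qty}, so WCity, WhID → PDesc, Qty cannot be enforced without a join — not preserved.

lossy and not dependency-preserving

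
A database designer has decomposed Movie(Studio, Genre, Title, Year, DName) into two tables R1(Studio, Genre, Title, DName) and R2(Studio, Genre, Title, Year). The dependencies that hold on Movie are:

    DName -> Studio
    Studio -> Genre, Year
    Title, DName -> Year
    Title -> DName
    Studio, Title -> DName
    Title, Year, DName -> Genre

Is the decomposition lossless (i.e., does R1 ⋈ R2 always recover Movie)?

Common attributes: R1 ∩ R2 = {Studio, Genre, Title}.
Closure of {Studio, Genre, Title}: Studio → Genre, Year applies, adding Year; Title → DName applies, adding DName. So (Studio, Genre, Title)⁺ = {Studio, Genre, Title, Year, DName}.
This closure contains every attribute of R1, so R1 ∩ R2 → R1. The join is lossless.

Yes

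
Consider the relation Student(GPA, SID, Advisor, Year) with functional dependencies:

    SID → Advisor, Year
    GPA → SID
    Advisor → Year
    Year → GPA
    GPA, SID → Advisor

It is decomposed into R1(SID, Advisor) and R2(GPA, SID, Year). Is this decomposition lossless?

Yes

Common attributes: R1 ∩ R2 = {SID}.
Closure of {SID}: SID → Advisor, Year applies, adding Advisor, Year; Year → GPA applies, adding GPA. So (SID)⁺ = {GPA, SID, Advisor, Year}.
This closure contains every attribute of R1, so R1 ∩ R2 → R1. The join is lossless.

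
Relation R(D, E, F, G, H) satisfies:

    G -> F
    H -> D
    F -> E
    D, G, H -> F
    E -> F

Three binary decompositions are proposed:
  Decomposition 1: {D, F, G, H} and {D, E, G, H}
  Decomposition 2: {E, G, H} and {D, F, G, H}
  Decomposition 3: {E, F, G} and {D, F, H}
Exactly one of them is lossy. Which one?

Decomposition 3

Decomposition 1: common = {D, G, H}, closure = {D, E, F, G, H} → lossless.
Decomposition 2: common = {G, H}, closure = {D, E, F, G, H} → lossless.
Decomposition 3: common = {F}, closure = {E, F} → lossy.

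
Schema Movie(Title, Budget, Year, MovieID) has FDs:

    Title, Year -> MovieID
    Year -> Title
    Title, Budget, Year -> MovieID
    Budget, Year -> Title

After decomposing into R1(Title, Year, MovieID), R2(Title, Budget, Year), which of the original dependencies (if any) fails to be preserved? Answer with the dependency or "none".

Title, Year → MovieID lies within R1.
Year → Title lies within R1.
Title, Budget, Year → MovieID: restricted closure across fragments reaches MovieID.
Budget, Year → Title lies within R2.
Every dependency is enforceable on the fragments, so the decomposition is dependency-preserving.

none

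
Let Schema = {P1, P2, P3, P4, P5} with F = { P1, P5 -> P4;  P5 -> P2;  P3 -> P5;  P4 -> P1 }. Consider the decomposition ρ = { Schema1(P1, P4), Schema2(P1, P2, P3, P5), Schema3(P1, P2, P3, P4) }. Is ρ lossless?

Chase test. Columns are P1, P2, P3, P4, P5; row i has aⱼ where attribute j ∈ Schemai, else bᵢⱼ.
Initial tableau (one row per fragment):
  row 1: a1 b12 b13 a4 b15
  row 2: a1 a2 a3 b24 a5
  row 3: a1 a2 a3 a4 b35
Rows 2 and 3 agree on P3; apply P3→P5 and equate their P5 entries.
Rows 2 and 3 agree on P1, P5; apply P1, P5→P4 and equate their P4 entries.
Row 2 is now all distinguished symbols — the join is lossless.

Yes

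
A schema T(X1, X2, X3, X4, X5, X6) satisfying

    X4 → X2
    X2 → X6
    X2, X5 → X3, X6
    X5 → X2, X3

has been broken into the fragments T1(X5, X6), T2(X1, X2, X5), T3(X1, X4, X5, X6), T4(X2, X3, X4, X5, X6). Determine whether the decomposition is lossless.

Chase test. Columns are X1, X2, X3, X4, X5, X6; row i has aⱼ where attribute j ∈ Ti, else bᵢⱼ.
Initial tableau (one row per fragment):
  row 1: b11 b12 b13 b14 a5 a6
  row 2: a1 a2 b23 b24 a5 b26
  row 3: a1 b32 b33 a4 a5 a6
  row 4: b41 a2 a3 a4 a5 a6
Rows 3 and 4 agree on X4; apply X4→X2 and equate their X2 entries.
Rows 2 and 3 agree on X2; apply X2→X6 and equate their X6 entries.
Rows 2 and 3 agree on X2, X5; apply X2, X5→X3, X6 and equate their X3, X6 entries.
Rows 2 and 4 agree on X2, X5; apply X2, X5→X3, X6 and equate their X3, X6 entries.
Rows 1 and 2 agree on X5; apply X5→X2, X3 and equate their X2, X3 entries.
Row 3 is now all distinguished symbols — the join is lossless.

Yes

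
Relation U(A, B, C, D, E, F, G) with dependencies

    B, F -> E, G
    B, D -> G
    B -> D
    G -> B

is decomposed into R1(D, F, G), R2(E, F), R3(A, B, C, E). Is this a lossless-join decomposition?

Chase test. Columns are A, B, C, D, E, F, G; row i has aⱼ where attribute j ∈ Ri, else bᵢⱼ.
Initial tableau (one row per fragment):
  row 1: b11 b12 b13 a4 b15 a6 a7
  row 2: b21 b22 b23 b24 a5 a6 b27
  row 3: a1 a2 a3 b34 a5 b36 b37
No row becomes fully distinguished — the join is lossy.

No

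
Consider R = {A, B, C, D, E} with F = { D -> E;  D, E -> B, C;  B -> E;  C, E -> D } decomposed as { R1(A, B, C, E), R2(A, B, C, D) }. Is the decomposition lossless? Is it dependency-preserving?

lossless and dependency-preserving

Lossless test: (A, B, C)⁺ = {A, B, C, D, E}, which contains all of one fragment — lossless.
Dependency preservation: D → E; D, E → B, C; C, E → D are not contained in any single fragment, but the restricted closure of each left-hand side across the fragments still reaches the right-hand side; the remaining FDs each lie inside some fragment. All dependencies are preserved.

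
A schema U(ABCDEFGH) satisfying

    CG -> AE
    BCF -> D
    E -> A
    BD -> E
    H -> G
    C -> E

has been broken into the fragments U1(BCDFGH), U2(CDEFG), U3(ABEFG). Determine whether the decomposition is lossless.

Yes

Chase test. Columns are ABCDEFGH; row i has aⱼ where attribute j ∈ Ui, else bᵢⱼ.
Initial tableau (one row per fragment):
  row 1: b11 a2 a3 a4 b15 a6 a7 a8
  row 2: b21 b22 a3 a4 a5 a6 a7 b28
  row 3: a1 a2 b33 b34 a5 a6 a7 b38
Rows 1 and 2 agree on CG; apply CG→AE and equate their AE entries.
Rows 1 and 3 agree on E; apply E→A and equate their A entries.
Row 1 is now all distinguished symbols — the join is lossless.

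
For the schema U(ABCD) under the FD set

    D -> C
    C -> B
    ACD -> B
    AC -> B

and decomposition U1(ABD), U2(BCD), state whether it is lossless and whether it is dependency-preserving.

lossless and dependency-preserving

Lossless test: (BD)⁺ = {BCD}, which contains all of one fragment — lossless.
Dependency preservation: ACD → B; AC → B are not contained in any single fragment, but the restricted closure of each left-hand side across the fragments still reaches the right-hand side; the remaining FDs each lie inside some fragment. All dependencies are preserved.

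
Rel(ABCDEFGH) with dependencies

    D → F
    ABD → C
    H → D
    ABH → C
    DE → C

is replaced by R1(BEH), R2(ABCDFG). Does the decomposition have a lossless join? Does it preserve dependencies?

lossy and not dependency-preserving

Lossless test: (B)⁺ = {B}, which is a superkey of neither fragment — lossy.
Dependency preservation: the restricted closure of {H} across the fragments never reaches {D}, so H → D cannot be enforced without a join — not preserved.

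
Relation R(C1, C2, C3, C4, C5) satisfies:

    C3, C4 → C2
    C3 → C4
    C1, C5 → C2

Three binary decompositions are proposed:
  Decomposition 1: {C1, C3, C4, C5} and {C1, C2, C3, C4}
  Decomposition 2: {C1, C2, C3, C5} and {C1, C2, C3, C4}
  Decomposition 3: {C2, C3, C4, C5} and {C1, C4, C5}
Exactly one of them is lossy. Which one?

Decomposition 3

Decomposition 1: common = {C1, C3, C4}, closure = {C1, C2, C3, C4} → lossless.
Decomposition 2: common = {C1, C2, C3}, closure = {C1, C2, C3, C4} → lossless.
Decomposition 3: common = {C4, C5}, closure = {C4, C5} → lossy.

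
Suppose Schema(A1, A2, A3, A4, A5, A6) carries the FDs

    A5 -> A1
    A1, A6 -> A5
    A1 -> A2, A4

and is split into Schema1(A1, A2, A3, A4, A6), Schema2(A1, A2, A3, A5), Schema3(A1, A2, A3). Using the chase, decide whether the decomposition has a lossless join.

Chase test. Columns are A1, A2, A3, A4, A5, A6; row i has aⱼ where attribute j ∈ Schemai, else bᵢⱼ.
Initial tableau (one row per fragment):
  row 1: a1 a2 a3 a4 b15 a6
  row 2: a1 a2 a3 b24 a5 b26
  row 3: a1 a2 a3 b34 b35 b36
Rows 1 and 2 agree on A1; apply A1→A2, A4 and equate their A2, A4 entries.
Rows 1 and 3 agree on A1; apply A1→A2, A4 and equate their A2, A4 entries.
No row becomes fully distinguished — the join is lossy.

No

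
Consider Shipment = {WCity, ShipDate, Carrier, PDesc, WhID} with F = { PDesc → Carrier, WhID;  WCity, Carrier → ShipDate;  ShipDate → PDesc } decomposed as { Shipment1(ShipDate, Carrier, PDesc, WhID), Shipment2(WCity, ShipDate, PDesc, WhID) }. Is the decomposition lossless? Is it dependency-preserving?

Lossless test: (ShipDate, PDesc, WhID)⁺ = {ShipDate, Carrier, PDesc, WhID}, which contains all of one fragment — lossless.
Dependency preservation: the restricted closure of {WCity, Carrier} across the fragments never reaches {ShipDate}, so WCity, Carrier → ShipDate cannot be enforced without a join — not preserved.

lossless but not dependency-preserving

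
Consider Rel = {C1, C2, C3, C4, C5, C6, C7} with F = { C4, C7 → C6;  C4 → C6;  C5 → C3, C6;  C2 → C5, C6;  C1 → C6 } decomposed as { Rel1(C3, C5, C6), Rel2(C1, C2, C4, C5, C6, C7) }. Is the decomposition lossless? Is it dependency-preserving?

lossless and dependency-preserving

Lossless test: (C5, C6)⁺ = {C3, C5, C6}, which contains all of one fragment — lossless.
Dependency preservation: every FD's attributes lie within a single fragment, so each can be enforced locally — preserved.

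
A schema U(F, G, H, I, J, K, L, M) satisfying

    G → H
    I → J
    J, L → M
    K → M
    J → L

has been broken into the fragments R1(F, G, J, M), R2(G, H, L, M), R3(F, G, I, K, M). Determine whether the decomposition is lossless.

Chase test. Columns are F, G, H, I, J, K, L, M; row i has aⱼ where attribute j ∈ Ri, else bᵢⱼ.
Initial tableau (one row per fragment):
  row 1: a1 a2 b13 b14 a5 b16 b17 a8
  row 2: b21 a2 a3 b24 b25 b26 a7 a8
  row 3: a1 a2 b33 a4 b35 a6 b37 a8
Rows 1 and 2 agree on G; apply G→H and equate their H entries.
Rows 1 and 3 agree on G; apply G→H and equate their H entries.
No row becomes fully distinguished — the join is lossy.

No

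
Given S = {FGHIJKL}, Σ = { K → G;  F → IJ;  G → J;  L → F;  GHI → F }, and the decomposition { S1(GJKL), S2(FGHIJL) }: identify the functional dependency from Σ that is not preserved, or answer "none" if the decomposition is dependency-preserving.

none

K → G lies within S1.
F → IJ lies within S2.
G → J lies within S1.
L → F lies within S2.
GHI → F lies within S2.
Every dependency is enforceable on the fragments, so the decomposition is dependency-preserving.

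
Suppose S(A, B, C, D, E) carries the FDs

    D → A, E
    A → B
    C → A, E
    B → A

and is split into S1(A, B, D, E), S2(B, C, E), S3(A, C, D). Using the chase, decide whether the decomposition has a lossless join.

Yes

Chase test. Columns are A, B, C, D, E; row i has aⱼ where attribute j ∈ Si, else bᵢⱼ.
Initial tableau (one row per fragment):
  row 1: a1 a2 b13 a4 a5
  row 2: b21 a2 a3 b24 a5
  row 3: a1 b32 a3 a4 b35
Rows 1 and 3 agree on D; apply D→A, E and equate their A, E entries.
Rows 1 and 3 agree on A; apply A→B and equate their B entries.
Rows 2 and 3 agree on C; apply C→A, E and equate their A, E entries.
Row 3 is now all distinguished symbols — the join is lossless.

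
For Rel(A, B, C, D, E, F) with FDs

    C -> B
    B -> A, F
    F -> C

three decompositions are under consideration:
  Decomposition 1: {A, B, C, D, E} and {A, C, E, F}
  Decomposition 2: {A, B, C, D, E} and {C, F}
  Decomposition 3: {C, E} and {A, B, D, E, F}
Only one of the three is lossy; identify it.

Decomposition 3

Decomposition 1: common = {A, C, E}, closure = {A, B, C, E, F} → lossless.
Decomposition 2: common = {C}, closure = {A, B, C, F} → lossless.
Decomposition 3: common = {E}, closure = {E} → lossy.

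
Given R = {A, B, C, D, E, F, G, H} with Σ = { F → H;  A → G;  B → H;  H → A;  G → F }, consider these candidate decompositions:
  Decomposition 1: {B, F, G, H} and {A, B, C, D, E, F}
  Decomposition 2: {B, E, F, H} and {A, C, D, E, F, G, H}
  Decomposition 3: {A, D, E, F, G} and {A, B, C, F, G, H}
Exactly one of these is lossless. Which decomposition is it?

Decomposition 1: common = {B, F}, closure = {A, B, F, G, H} → lossless.
Decomposition 2: common = {E, F, H}, closure = {A, E, F, G, H} → lossy.
Decomposition 3: common = {A, F, G}, closure = {A, F, G, H} → lossy.

Decomposition 1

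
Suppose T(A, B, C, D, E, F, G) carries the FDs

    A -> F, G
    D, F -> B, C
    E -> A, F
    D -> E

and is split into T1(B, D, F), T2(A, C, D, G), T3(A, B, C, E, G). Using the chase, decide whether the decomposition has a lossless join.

No

Chase test. Columns are A, B, C, D, E, F, G; row i has aⱼ where attribute j ∈ Ti, else bᵢⱼ.
Initial tableau (one row per fragment):
  row 1: b11 a2 b13 a4 b15 a6 b17
  row 2: a1 b22 a3 a4 b25 b26 a7
  row 3: a1 a2 a3 b34 a5 b36 a7
Rows 2 and 3 agree on A; apply A→F, G and equate their F, G entries.
Rows 1 and 2 agree on D; apply D→E and equate their E entries.
Rows 1 and 2 agree on E; apply E→A, F and equate their A, F entries.
Rows 1 and 2 agree on A; apply A→F, G and equate their F, G entries.
Rows 1 and 2 agree on D, F; apply D, F→B, C and equate their B, C entries.
No row becomes fully distinguished — the join is lossy.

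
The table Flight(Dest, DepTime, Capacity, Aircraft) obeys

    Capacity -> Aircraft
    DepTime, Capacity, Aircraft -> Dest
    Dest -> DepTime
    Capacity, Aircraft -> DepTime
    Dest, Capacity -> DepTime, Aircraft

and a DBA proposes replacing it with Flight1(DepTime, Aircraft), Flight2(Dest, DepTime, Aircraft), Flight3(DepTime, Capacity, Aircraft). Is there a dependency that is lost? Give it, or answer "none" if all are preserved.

Check DepTime, Capacity, Aircraft → Dest: no single fragment contains all of {Dest, DepTime, Capacity, Aircraft}, and the restricted closure of {DepTime, Capacity, Aircraft} across the fragments never reaches {Dest}.
Capacity → Aircraft is preserved.
Dest → DepTime is preserved.
Capacity, Aircraft → DepTime is preserved.
Dest, Capacity → DepTime, Aircraft is preserved.

DepTime, Capacity, Aircraft -> Dest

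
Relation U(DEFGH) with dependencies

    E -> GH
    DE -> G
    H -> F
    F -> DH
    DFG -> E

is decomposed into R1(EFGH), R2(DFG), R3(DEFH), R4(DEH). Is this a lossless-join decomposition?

Chase test. Columns are DEFGH; row i has aⱼ where attribute j ∈ Ri, else bᵢⱼ.
Initial tableau (one row per fragment):
  row 1: b11 a2 a3 a4 a5
  row 2: a1 b22 a3 a4 b25
  row 3: a1 a2 a3 b34 a5
  row 4: a1 a2 b43 b44 a5
Rows 1 and 3 agree on E; apply E→GH and equate their GH entries.
Rows 1 and 4 agree on E; apply E→GH and equate their GH entries.
Rows 1 and 4 agree on H; apply H→F and equate their F entries.
Rows 1 and 2 agree on F; apply F→DH and equate their DH entries.
Rows 1 and 2 agree on DFG; apply DFG→E and equate their E entries.
Row 1 is now all distinguished symbols — the join is lossless.

Yes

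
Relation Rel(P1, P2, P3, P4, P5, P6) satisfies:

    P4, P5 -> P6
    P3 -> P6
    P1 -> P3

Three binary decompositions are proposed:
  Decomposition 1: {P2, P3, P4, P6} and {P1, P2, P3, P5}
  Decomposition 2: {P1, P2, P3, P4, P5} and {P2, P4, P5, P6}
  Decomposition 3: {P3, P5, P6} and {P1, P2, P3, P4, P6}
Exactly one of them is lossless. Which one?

Decomposition 2

Decomposition 1: common = {P2, P3}, closure = {P2, P3, P6} → lossy.
Decomposition 2: common = {P2, P4, P5}, closure = {P2, P4, P5, P6} → lossless.
Decomposition 3: common = {P3, P6}, closure = {P3, P6} → lossy.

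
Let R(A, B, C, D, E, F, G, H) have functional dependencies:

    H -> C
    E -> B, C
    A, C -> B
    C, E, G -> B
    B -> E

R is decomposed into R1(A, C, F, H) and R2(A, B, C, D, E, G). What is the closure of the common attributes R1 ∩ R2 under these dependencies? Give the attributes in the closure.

A, B, C, E

R1 ∩ R2 = {A, C}.
A, C → B applies, adding B
B → E applies, adding E
Closure: {A, B, C, E}.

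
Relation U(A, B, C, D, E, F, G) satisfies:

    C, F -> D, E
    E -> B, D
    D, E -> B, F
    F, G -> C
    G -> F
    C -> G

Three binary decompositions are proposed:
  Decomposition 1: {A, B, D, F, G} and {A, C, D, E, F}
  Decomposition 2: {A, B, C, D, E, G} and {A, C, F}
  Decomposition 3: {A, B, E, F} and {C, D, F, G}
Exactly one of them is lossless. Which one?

Decomposition 2

Decomposition 1: common = {A, D, F}, closure = {A, D, F} → lossy.
Decomposition 2: common = {A, C}, closure = {A, B, C, D, E, F, G} → lossless.
Decomposition 3: common = {F}, closure = {F} → lossy.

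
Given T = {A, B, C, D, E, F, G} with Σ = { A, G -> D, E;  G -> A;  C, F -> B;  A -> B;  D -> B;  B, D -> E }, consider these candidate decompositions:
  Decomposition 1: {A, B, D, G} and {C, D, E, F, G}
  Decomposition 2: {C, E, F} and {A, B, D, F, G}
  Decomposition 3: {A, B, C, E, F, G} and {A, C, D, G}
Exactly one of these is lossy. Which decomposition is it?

Decomposition 1: common = {D, G}, closure = {A, B, D, E, G} → lossless.
Decomposition 2: common = {F}, closure = {F} → lossy.
Decomposition 3: common = {A, C, G}, closure = {A, B, C, D, E, G} → lossless.

Decomposition 2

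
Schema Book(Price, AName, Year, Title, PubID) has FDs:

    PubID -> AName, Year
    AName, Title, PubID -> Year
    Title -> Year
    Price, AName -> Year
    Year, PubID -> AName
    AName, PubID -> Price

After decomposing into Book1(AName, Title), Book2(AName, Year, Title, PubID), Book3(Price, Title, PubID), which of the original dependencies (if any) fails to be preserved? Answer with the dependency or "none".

Price, AName -> Year

Check Price, AName → Year: no single fragment contains all of {Price, AName, Year}, and the restricted closure of {Price, AName} across the fragments never reaches {Year}.
PubID → AName, Year is preserved.
AName, Title, PubID → Year is preserved.
Title → Year is preserved.
Year, PubID → AName is preserved.
AName, PubID → Price is preserved.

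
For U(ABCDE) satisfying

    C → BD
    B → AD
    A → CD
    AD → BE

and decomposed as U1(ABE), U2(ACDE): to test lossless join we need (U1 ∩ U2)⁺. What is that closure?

U1 ∩ U2 = {AE}.
A → CD applies, adding CD
AD → BE applies, adding B
Closure: {ABCDE}.

ABCDE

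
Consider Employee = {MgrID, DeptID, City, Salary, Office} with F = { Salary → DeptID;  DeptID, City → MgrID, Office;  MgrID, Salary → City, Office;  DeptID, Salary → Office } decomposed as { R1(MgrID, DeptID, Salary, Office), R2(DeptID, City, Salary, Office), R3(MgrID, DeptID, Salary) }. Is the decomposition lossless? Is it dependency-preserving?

lossy and not dependency-preserving

Lossless test (chase): Rows 1 and 3 agree on MgrID, Salary; apply MgrID, Salary→City, Office and equate their City, Office entries. No row becomes fully distinguished — the join is lossy.
Dependency preservation: the restricted closure of {DeptID, City} across the fragments never reaches {MgrID, Office}, so DeptID, City → MgrID, Office cannot be enforced without a join — not preserved.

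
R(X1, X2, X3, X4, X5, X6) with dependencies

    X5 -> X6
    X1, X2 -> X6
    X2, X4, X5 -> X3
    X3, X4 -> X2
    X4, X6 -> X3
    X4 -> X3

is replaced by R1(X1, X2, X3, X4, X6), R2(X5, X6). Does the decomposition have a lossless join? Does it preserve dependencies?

lossy but dependency-preserving

Lossless test: (X6)⁺ = {X6}, which is a superkey of neither fragment — lossy.
Dependency preservation: X2, X4, X5 → X3 is not contained in any single fragment, but the restricted closure of its left-hand side across the fragments still reaches the right-hand side; the remaining FDs each lie inside some fragment. All dependencies are preserved.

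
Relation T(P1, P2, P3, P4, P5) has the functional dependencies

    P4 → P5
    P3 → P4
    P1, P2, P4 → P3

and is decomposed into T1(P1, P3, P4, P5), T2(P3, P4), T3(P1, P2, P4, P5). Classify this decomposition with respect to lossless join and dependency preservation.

lossy and not dependency-preserving

Lossless test (chase): Rows 1 and 2 agree on P4; apply P4→P5 and equate their P5 entries. No row becomes fully distinguished — the join is lossy.
Dependency preservation: the restricted closure of {P1, P2, P4} across the fragments never reaches {P3}, so P1, P2, P4 → P3 cannot be enforced without a join — not preserved.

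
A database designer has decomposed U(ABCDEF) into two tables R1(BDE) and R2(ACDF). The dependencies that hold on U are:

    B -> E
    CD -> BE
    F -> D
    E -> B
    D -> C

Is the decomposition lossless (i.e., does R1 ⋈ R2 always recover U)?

Yes

Common attributes: R1 ∩ R2 = {D}.
Closure of {D}: D → C applies, adding C; CD → BE applies, adding BE. So (D)⁺ = {BCDE}.
This closure contains every attribute of R1, so R1 ∩ R2 → R1. The join is lossless.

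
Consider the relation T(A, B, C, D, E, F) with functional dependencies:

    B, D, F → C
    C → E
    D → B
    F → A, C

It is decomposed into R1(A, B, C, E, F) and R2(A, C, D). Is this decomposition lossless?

Common attributes: R1 ∩ R2 = {A, C}.
Closure of {A, C}: C → E applies, adding E. So (A, C)⁺ = {A, C, E}.
The closure contains neither all of R1 = {A, B, C, E, F} nor all of R2 = {A, C, D}, so the common attributes are not a superkey of either fragment. The join is lossy.

No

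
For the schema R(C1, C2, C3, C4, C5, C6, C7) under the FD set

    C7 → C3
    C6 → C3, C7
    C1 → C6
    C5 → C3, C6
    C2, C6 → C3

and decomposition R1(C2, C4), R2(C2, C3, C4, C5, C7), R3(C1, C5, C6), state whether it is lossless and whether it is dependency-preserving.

lossy and not dependency-preserving

Lossless test (chase): Rows 2 and 3 agree on C5; apply C5→C3, C6 and equate their C3, C6 entries. Rows 2 and 3 agree on C6; apply C6→C3, C7 and equate their C3, C7 entries. No row becomes fully distinguished — the join is lossy.
Dependency preservation: the restricted closure of {C6} across the fragments never reaches {C3, C7}, so C6 → C3, C7 cannot be enforced without a join — not preserved.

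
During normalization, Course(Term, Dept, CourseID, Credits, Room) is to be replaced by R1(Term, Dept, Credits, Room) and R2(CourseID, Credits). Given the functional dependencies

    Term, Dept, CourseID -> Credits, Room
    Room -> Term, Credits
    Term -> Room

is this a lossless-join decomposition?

No

Common attributes: R1 ∩ R2 = {Credits}.
No dependency enlarges {Credits}, so (Credits)⁺ = {Credits}.
The closure contains neither all of R1 = {Term, Dept, Credits, Room} nor all of R2 = {CourseID, Credits}, so the common attributes are not a superkey of either fragment. The join is lossy.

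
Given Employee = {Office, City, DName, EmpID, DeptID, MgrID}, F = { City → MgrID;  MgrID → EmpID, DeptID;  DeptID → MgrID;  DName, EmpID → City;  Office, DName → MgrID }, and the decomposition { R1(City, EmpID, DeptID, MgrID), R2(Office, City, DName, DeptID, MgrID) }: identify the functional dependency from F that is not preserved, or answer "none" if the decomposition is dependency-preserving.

Check DName, EmpID → City: no single fragment contains all of {City, DName, EmpID}, and the restricted closure of {DName, EmpID} across the fragments never reaches {City}.
City → MgrID is preserved.
MgrID → EmpID, DeptID is preserved.
DeptID → MgrID is preserved.
Office, DName → MgrID is preserved.

DName, EmpID → City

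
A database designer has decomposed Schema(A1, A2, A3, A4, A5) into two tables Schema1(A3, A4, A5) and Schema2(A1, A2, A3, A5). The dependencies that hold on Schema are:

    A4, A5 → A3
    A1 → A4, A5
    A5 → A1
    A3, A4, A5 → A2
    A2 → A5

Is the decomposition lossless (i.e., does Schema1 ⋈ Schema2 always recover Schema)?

Common attributes: Schema1 ∩ Schema2 = {A3, A5}.
Closure of {A3, A5}: A5 → A1 applies, adding A1; A1 → A4, A5 applies, adding A4; A3, A4, A5 → A2 applies, adding A2. So (A3, A5)⁺ = {A1, A2, A3, A4, A5}.
This closure contains every attribute of Schema1, so Schema1 ∩ Schema2 → Schema1. The join is lossless.

Yes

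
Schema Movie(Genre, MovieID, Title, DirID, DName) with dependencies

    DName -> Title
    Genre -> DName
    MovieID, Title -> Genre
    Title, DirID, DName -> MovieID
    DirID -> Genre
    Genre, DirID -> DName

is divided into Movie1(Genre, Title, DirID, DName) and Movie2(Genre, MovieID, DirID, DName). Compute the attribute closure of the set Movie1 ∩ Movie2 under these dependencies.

Movie1 ∩ Movie2 = {Genre, DirID, DName}.
DName → Title applies, adding Title
Title, DirID, DName → MovieID applies, adding MovieID
Closure: {Genre, MovieID, Title, DirID, DName}.

Genre, MovieID, Title, DirID, DName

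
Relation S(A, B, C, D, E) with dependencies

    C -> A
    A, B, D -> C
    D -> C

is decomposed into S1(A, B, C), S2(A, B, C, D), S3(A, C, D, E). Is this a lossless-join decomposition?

Chase test. Columns are A, B, C, D, E; row i has aⱼ where attribute j ∈ Si, else bᵢⱼ.
Initial tableau (one row per fragment):
  row 1: a1 a2 a3 b14 b15
  row 2: a1 a2 a3 a4 b25
  row 3: a1 b32 a3 a4 a5
No row becomes fully distinguished — the join is lossy.

No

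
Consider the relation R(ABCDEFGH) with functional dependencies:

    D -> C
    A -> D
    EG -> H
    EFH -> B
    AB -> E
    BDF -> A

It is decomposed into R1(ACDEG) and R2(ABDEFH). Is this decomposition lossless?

No

Common attributes: R1 ∩ R2 = {ADE}.
Closure of {ADE}: D → C applies, adding C. So (ADE)⁺ = {ACDE}.
The closure contains neither all of R1 = {ACDEG} nor all of R2 = {ABDEFH}, so the common attributes are not a superkey of either fragment. The join is lossy.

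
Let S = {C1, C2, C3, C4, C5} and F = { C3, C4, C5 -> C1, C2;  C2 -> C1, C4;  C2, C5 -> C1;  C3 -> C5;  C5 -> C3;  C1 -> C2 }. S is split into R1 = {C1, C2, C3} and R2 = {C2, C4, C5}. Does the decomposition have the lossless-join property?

No

Common attributes: R1 ∩ R2 = {C2}.
Closure of {C2}: C2 → C1, C4 applies, adding C1, C4. So (C2)⁺ = {C1, C2, C4}.
The closure contains neither all of R1 = {C1, C2, C3} nor all of R2 = {C2, C4, C5}, so the common attributes are not a superkey of either fragment. The join is lossy.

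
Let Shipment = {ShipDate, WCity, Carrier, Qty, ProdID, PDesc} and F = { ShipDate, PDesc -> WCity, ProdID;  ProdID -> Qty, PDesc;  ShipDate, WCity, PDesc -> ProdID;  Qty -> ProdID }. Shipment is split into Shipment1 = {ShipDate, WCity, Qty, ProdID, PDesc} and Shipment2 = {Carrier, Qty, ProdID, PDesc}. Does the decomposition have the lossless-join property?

Common attributes: Shipment1 ∩ Shipment2 = {Qty, ProdID, PDesc}.
No dependency enlarges {Qty, ProdID, PDesc}, so (Qty, ProdID, PDesc)⁺ = {Qty, ProdID, PDesc}.
The closure contains neither all of Shipment1 = {ShipDate, WCity, Qty, ProdID, PDesc} nor all of Shipment2 = {Carrier, Qty, ProdID, PDesc}, so the common attributes are not a superkey of either fragment. The join is lossy.

No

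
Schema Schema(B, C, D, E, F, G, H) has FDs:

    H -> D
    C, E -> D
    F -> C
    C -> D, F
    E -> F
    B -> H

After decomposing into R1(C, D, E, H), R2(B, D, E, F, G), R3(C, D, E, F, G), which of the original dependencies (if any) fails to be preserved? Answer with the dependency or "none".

B -> H

Check B → H: no single fragment contains all of {B, H}, and the restricted closure of {B} across the fragments never reaches {H}.
H → D is preserved.
C, E → D is preserved.
F → C is preserved.
C → D, F is preserved.
E → F is preserved.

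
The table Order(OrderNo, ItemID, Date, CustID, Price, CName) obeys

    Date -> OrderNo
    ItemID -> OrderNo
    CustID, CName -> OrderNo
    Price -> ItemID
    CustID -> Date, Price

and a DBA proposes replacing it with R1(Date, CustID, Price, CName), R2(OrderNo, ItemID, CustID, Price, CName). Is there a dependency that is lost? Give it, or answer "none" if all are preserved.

Check Date → OrderNo: no single fragment contains all of {OrderNo, Date}, and the restricted closure of {Date} across the fragments never reaches {OrderNo}.
ItemID → OrderNo is preserved.
CustID, CName → OrderNo is preserved.
Price → ItemID is preserved.
CustID → Date, Price is preserved.

Date -> OrderNo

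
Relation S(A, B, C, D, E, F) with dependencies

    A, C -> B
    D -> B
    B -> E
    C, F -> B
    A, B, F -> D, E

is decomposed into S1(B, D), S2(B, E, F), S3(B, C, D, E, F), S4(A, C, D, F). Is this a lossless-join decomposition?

Yes

Chase test. Columns are A, B, C, D, E, F; row i has aⱼ where attribute j ∈ Si, else bᵢⱼ.
Initial tableau (one row per fragment):
  row 1: b11 a2 b13 a4 b15 b16
  row 2: b21 a2 b23 b24 a5 a6
  row 3: b31 a2 a3 a4 a5 a6
  row 4: a1 b42 a3 a4 b45 a6
Rows 1 and 4 agree on D; apply D→B and equate their B entries.
Rows 1 and 2 agree on B; apply B→E and equate their E entries.
Rows 1 and 4 agree on B; apply B→E and equate their E entries.
Row 4 is now all distinguished symbols — the join is lossless.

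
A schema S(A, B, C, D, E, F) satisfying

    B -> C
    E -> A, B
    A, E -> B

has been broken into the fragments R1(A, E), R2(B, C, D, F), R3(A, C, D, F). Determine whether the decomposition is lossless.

Chase test. Columns are A, B, C, D, E, F; row i has aⱼ where attribute j ∈ Ri, else bᵢⱼ.
Initial tableau (one row per fragment):
  row 1: a1 b12 b13 b14 a5 b16
  row 2: b21 a2 a3 a4 b25 a6
  row 3: a1 b32 a3 a4 b35 a6
No row becomes fully distinguished — the join is lossy.

No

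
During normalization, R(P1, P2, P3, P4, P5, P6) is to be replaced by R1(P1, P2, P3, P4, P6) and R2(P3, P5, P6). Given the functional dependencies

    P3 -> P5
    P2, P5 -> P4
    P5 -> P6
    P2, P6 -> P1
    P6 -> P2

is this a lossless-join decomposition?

Common attributes: R1 ∩ R2 = {P3, P6}.
Closure of {P3, P6}: P3 → P5 applies, adding P5; P6 → P2 applies, adding P2; P2, P5 → P4 applies, adding P4; P2, P6 → P1 applies, adding P1. So (P3, P6)⁺ = {P1, P2, P3, P4, P5, P6}.
This closure contains every attribute of R1, so R1 ∩ R2 → R1. The join is lossless.

Yes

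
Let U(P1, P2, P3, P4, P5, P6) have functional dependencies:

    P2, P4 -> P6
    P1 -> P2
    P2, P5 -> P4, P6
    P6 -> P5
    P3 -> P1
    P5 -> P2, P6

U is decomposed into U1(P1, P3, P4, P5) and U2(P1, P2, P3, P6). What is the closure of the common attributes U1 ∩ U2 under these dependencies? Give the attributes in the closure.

P1, P2, P3

U1 ∩ U2 = {P1, P3}.
P1 → P2 applies, adding P2
Closure: {P1, P2, P3}.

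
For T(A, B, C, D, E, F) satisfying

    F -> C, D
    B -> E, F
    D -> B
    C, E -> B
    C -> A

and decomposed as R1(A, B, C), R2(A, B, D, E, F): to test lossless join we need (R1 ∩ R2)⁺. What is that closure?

A, B, C, D, E, F

R1 ∩ R2 = {A, B}.
B → E, F applies, adding E, F
F → C, D applies, adding C, D
Closure: {A, B, C, D, E, F}.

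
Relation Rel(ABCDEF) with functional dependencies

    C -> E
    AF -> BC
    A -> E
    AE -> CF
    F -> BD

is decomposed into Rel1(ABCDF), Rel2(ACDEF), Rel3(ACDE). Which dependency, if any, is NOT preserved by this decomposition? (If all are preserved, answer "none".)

none

C → E lies within Rel2.
AF → BC lies within Rel1.
A → E lies within Rel2.
AE → CF lies within Rel2.
F → BD lies within Rel1.
Every dependency is enforceable on the fragments, so the decomposition is dependency-preserving.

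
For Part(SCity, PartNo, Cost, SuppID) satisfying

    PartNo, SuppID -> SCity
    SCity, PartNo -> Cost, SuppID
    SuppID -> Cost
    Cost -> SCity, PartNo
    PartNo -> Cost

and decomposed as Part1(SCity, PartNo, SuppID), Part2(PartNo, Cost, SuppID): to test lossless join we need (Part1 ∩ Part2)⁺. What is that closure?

Part1 ∩ Part2 = {PartNo, SuppID}.
PartNo, SuppID → SCity applies, adding SCity
SCity, PartNo → Cost, SuppID applies, adding Cost
Closure: {SCity, PartNo, Cost, SuppID}.

SCity, PartNo, Cost, SuppID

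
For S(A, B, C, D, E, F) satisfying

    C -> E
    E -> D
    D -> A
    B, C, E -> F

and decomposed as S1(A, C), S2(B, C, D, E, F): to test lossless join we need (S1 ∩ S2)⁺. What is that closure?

S1 ∩ S2 = {C}.
C → E applies, adding E
E → D applies, adding D
D → A applies, adding A
Closure: {A, C, D, E}.

A, C, D, E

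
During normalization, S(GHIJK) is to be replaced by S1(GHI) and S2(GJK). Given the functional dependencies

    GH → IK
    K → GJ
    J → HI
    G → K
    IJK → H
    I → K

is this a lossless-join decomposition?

Common attributes: S1 ∩ S2 = {G}.
Closure of {G}: G → K applies, adding K; K → GJ applies, adding J; J → HI applies, adding HI. So (G)⁺ = {GHIJK}.
This closure contains every attribute of S1, so S1 ∩ S2 → S1. The join is lossless.

Yes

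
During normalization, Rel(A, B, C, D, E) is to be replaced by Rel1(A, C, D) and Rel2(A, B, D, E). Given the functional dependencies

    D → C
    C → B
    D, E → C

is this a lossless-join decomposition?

Yes

Common attributes: Rel1 ∩ Rel2 = {A, D}.
Closure of {A, D}: D → C applies, adding C; C → B applies, adding B. So (A, D)⁺ = {A, B, C, D}.
This closure contains every attribute of Rel1, so Rel1 ∩ Rel2 → Rel1. The join is lossless.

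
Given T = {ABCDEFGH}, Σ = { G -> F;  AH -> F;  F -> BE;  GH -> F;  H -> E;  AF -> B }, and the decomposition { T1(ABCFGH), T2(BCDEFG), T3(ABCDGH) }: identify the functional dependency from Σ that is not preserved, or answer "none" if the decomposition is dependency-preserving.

Check H → E: no single fragment contains all of {EH}, and the restricted closure of {H} across the fragments never reaches {E}.
G → F is preserved.
AH → F is preserved.
F → BE is preserved.
GH → F is preserved.
AF → B is preserved.

H -> E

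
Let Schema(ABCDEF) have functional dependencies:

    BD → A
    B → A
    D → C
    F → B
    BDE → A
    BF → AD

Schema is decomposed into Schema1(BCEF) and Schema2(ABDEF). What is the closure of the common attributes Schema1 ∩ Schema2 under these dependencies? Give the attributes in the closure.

ABCDEF

Schema1 ∩ Schema2 = {BEF}.
B → A applies, adding A
BF → AD applies, adding D
D → C applies, adding C
Closure: {ABCDEF}.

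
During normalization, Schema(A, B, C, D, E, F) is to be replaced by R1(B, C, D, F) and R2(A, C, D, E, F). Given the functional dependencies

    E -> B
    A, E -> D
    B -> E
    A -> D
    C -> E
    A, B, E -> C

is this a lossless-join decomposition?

Yes

Common attributes: R1 ∩ R2 = {C, D, F}.
Closure of {C, D, F}: C → E applies, adding E; E → B applies, adding B. So (C, D, F)⁺ = {B, C, D, E, F}.
This closure contains every attribute of R1, so R1 ∩ R2 → R1. The join is lossless.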